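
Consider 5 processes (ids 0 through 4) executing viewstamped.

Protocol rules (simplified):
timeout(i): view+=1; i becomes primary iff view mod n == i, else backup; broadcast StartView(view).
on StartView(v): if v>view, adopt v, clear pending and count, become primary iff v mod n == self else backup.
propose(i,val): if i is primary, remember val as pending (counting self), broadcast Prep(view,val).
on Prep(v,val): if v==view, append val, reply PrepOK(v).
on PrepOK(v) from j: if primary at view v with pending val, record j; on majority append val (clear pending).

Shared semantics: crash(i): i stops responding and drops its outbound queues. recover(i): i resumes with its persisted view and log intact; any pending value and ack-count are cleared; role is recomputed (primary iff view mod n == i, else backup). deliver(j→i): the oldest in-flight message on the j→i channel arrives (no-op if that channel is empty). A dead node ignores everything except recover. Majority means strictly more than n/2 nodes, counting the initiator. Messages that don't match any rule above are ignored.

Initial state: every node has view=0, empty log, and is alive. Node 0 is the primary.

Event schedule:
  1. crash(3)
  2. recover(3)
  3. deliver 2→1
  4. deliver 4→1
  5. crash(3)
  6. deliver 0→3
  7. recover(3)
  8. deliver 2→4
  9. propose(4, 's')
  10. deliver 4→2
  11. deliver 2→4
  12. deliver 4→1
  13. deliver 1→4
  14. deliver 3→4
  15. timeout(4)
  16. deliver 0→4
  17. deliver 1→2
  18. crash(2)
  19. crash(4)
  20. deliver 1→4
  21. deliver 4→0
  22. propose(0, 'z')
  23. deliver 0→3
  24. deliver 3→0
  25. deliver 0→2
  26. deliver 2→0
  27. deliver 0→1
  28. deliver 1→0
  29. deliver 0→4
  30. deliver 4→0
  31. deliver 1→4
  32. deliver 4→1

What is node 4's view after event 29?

1

step 1 crash(3): 3={✗back,v=0,log=-}
step 2 recover(3): 3={back,v=0,log=-}
step 3 deliver 2→1: —
step 4 deliver 4→1: —
step 5 crash(3): 3={✗back,v=0,log=-}
step 6 deliver 0→3: —
step 7 recover(3): 3={back,v=0,log=-}
step 8 deliver 2→4: —
step 9 propose(4,'s'): —
step 10 deliver 4→2: —
step 11 deliver 2→4: —
step 12 deliver 4→1: —
step 13 deliver 1→4: —
step 14 deliver 3→4: —
step 15 timeout(4): 4={back,v=1,log=-}
step 16 deliver 0→4: —
step 17 deliver 1→2: —
step 18 crash(2): 2={✗back,v=0,log=-}
step 19 crash(4): 4={✗back,v=1,log=-}
step 20 deliver 1→4: —
step 21 deliver 4→0: —
step 22 propose(0,'z'): —
step 23 deliver 0→3: 3={back,v=0,log=z}
step 24 deliver 3→0: —
step 25 deliver 0→2: —
step 26 deliver 2→0: —
step 27 deliver 0→1: 1={back,v=0,log=z}
step 28 deliver 1→0: 0={prim,v=0,log=z}
step 29 deliver 0→4: —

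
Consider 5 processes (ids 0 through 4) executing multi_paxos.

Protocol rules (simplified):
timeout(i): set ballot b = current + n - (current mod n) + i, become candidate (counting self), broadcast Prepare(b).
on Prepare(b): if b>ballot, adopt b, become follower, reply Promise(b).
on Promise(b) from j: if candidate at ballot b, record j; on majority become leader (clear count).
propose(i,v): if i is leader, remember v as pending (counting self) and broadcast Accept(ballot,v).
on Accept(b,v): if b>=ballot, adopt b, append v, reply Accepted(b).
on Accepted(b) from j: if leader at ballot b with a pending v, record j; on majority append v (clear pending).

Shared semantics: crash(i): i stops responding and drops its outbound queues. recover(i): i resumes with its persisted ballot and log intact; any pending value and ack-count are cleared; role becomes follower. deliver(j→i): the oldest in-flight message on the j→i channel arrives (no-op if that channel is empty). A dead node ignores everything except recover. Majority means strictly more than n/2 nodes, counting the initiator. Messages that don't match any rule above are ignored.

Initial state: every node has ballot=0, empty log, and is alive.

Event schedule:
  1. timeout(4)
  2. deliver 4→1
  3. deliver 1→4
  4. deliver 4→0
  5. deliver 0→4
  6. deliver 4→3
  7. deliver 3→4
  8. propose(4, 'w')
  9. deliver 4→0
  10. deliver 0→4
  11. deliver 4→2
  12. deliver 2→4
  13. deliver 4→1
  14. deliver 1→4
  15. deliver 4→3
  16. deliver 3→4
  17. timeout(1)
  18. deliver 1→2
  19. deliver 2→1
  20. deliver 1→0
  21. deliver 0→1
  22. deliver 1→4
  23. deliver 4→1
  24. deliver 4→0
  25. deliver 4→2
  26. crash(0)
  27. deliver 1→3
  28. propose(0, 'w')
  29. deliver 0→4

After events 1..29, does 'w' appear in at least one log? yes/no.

yes

step 1 timeout(4): 4={cand,b=9,log=-}
step 2 deliver 4→1: 1={foll,b=9,log=-}
step 3 deliver 1→4: —
step 4 deliver 4→0: 0={foll,b=9,log=-}
step 5 deliver 0→4: 4={lead,b=9,log=-}
step 6 deliver 4→3: 3={foll,b=9,log=-}
step 7 deliver 3→4: —
step 8 propose(4,'w'): —
step 9 deliver 4→0: 0={foll,b=9,log=w}
step 10 deliver 0→4: —
step 11 deliver 4→2: 2={foll,b=9,log=-}
step 12 deliver 2→4: —
step 13 deliver 4→1: 1={foll,b=9,log=w}
step 14 deliver 1→4: 4={lead,b=9,log=w}
step 15 deliver 4→3: 3={foll,b=9,log=w}
step 16 deliver 3→4: —
step 17 timeout(1): 1={cand,b=11,log=w}
step 18 deliver 1→2: 2={foll,b=11,log=-}
step 19 deliver 2→1: —
step 20 deliver 1→0: 0={foll,b=11,log=w}
step 21 deliver 0→1: 1={lead,b=11,log=w}
step 22 deliver 1→4: 4={foll,b=11,log=w}
step 23 deliver 4→1: —
step 24 deliver 4→0: —
step 25 deliver 4→2: —
step 26 crash(0): 0={✗foll,b=11,log=w}
step 27 deliver 1→3: 3={foll,b=11,log=w}
step 28 propose(0,'w'): —
step 29 deliver 0→4: —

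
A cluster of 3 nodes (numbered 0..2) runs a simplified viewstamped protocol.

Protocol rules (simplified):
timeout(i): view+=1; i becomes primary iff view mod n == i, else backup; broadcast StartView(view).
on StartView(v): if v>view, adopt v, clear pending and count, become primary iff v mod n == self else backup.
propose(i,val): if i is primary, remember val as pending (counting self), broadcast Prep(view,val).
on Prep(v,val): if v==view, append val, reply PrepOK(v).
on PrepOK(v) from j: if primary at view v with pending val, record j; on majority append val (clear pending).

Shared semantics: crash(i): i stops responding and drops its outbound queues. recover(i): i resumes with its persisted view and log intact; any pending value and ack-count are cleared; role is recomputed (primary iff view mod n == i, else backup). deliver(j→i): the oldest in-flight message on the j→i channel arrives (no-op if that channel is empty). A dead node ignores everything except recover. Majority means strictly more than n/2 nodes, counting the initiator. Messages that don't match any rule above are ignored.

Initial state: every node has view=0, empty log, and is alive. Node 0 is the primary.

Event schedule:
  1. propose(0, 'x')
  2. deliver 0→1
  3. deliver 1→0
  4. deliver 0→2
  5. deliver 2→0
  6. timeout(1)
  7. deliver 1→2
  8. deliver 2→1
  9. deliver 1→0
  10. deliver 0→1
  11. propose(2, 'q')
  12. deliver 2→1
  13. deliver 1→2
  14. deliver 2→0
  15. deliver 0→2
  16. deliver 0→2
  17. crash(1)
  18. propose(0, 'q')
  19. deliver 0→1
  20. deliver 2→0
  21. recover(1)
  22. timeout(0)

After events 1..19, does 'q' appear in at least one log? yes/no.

no

e1 propose(0,'x'): ·
e2 deliver 0→1: 1[back,v=0,x]
e3 deliver 1→0: 0[prim,v=0,x]
e4 deliver 0→2: 2[back,v=0,x]
e5 deliver 2→0: ·
e6 timeout(1): 1[prim,v=1,x]
e7 deliver 1→2: 2[back,v=1,x]
e8 deliver 2→1: ·
e9 deliver 1→0: 0[back,v=1,x]
e10 deliver 0→1: ·
e11 propose(2,'q'): ·
e12 deliver 2→1: ·
e13 deliver 1→2: ·
e14 deliver 2→0: ·
e15 deliver 0→2: ·
e16 deliver 0→2: ·
e17 crash(1): 1[✗prim,v=1,x]
e18 propose(0,'q'): ·
e19 deliver 0→1: ·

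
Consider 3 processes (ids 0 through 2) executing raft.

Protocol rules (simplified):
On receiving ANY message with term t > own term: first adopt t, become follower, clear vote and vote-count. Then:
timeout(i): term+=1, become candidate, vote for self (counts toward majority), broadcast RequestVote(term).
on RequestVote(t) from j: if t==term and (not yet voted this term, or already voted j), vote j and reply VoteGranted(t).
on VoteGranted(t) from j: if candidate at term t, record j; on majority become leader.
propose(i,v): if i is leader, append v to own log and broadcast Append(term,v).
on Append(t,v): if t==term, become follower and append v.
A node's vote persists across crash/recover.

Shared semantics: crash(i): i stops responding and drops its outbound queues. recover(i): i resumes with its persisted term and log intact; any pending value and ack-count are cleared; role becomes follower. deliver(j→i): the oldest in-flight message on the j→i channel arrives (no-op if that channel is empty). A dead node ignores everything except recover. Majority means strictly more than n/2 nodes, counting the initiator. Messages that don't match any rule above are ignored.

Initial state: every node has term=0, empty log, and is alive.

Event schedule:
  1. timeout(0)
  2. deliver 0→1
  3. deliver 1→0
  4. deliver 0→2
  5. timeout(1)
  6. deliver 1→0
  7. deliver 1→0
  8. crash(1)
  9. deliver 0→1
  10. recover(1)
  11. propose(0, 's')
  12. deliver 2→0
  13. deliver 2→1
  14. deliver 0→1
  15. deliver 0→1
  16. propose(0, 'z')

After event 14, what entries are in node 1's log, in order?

1. timeout(0):  <0:cand t1 ->
2. deliver 0→1:  <1:foll t1 ->
3. deliver 1→0:  <0:lead t1 ->
4. deliver 0→2:  <2:foll t1 ->
5. timeout(1):  <1:cand t2 ->
6. deliver 1→0:  <0:foll t2 ->
7. deliver 1→0:  nop
8. crash(1):  <1:✗cand t2 ->
9. deliver 0→1:  nop
10. recover(1):  <1:foll t2 ->
11. propose(0,'s'):  nop
12. deliver 2→0:  nop
13. deliver 2→1:  nop
14. deliver 0→1:  nop

empty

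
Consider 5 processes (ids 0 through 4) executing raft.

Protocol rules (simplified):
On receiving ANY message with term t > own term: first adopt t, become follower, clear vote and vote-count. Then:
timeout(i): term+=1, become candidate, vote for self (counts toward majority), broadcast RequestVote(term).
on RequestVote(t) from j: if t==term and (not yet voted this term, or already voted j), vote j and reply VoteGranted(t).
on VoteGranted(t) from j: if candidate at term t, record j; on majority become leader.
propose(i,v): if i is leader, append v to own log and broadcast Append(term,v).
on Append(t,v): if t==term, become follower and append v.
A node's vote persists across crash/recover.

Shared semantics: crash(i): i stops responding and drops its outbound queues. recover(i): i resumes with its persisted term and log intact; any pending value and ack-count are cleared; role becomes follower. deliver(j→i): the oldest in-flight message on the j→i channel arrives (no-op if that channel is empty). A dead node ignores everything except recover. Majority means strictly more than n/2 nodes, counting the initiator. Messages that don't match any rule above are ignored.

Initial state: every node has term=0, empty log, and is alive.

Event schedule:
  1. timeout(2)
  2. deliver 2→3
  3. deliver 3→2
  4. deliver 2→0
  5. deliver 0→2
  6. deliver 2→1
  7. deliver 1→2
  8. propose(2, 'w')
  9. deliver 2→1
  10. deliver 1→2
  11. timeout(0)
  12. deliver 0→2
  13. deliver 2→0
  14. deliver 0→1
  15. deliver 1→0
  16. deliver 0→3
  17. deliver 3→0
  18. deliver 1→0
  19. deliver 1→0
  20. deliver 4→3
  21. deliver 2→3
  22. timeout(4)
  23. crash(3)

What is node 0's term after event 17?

after 1 — timeout(2): n2:cand/t1/[-]
after 2 — deliver 2→3: n3:foll/t1/[-]
after 3 — deliver 3→2: ·
after 4 — deliver 2→0: n0:foll/t1/[-]
after 5 — deliver 0→2: n2:lead/t1/[-]
after 6 — deliver 2→1: n1:foll/t1/[-]
after 7 — deliver 1→2: ·
after 8 — propose(2,'w'): n2:lead/t1/[w]
after 9 — deliver 2→1: n1:foll/t1/[w]
after 10 — deliver 1→2: ·
after 11 — timeout(0): n0:cand/t2/[-]
after 12 — deliver 0→2: n2:foll/t2/[w]
after 13 — deliver 2→0: ·
after 14 — deliver 0→1: n1:foll/t2/[w]
after 15 — deliver 1→0: ·
after 16 — deliver 0→3: n3:foll/t2/[-]
after 17 — deliver 3→0: n0:lead/t2/[-]

2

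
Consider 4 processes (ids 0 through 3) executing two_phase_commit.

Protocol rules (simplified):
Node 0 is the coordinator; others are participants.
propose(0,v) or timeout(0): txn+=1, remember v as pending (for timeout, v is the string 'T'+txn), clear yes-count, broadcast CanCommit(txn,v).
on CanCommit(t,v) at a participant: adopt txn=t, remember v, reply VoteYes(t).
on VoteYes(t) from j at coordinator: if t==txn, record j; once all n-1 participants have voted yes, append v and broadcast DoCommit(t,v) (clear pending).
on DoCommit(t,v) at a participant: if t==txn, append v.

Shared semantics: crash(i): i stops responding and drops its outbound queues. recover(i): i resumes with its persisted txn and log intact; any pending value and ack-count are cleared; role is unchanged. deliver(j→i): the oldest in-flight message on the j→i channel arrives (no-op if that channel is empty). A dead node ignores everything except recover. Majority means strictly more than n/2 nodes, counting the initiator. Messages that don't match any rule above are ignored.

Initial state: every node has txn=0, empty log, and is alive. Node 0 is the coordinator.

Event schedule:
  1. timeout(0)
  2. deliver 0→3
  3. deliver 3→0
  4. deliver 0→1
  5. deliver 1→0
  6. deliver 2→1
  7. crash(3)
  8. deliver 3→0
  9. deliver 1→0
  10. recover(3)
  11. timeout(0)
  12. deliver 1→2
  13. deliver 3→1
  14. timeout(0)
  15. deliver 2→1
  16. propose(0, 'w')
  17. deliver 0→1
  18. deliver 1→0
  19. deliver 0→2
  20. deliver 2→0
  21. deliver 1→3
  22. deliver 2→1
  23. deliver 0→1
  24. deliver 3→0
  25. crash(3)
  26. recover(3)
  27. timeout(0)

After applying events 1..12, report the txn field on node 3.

after 1 — timeout(0): n0:coor/t1/[-]
after 2 — deliver 0→3: n3:part/t1/[-]
after 3 — deliver 3→0: ·
after 4 — deliver 0→1: n1:part/t1/[-]
after 5 — deliver 1→0: ·
after 6 — deliver 2→1: ·
after 7 — crash(3): n3:✗part/t1/[-]
after 8 — deliver 3→0: ·
after 9 — deliver 1→0: ·
after 10 — recover(3): n3:part/t1/[-]
after 11 — timeout(0): n0:coor/t2/[-]
after 12 — deliver 1→2: ·

1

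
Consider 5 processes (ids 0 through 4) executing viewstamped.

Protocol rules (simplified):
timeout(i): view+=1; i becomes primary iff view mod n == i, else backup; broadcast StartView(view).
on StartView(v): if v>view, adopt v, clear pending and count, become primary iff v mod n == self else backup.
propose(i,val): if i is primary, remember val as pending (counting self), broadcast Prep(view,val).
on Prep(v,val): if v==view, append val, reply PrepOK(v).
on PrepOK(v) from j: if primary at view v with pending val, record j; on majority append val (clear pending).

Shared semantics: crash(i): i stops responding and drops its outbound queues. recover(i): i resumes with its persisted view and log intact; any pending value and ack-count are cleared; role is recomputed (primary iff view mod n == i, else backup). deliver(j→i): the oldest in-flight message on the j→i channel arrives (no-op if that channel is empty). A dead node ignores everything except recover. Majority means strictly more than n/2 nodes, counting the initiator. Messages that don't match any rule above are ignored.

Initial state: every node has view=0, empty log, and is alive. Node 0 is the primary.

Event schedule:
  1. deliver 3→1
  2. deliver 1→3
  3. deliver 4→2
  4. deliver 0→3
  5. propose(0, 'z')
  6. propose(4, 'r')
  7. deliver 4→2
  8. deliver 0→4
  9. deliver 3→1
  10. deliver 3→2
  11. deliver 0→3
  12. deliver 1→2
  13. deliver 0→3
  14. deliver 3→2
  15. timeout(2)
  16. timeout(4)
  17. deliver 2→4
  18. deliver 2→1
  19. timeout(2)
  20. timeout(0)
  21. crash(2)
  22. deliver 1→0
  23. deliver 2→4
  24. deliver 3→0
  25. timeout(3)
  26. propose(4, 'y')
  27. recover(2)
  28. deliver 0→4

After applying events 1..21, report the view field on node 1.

1. deliver 3→1:  nop
2. deliver 1→3:  nop
3. deliver 4→2:  nop
4. deliver 0→3:  nop
5. propose(0,'z'):  nop
6. propose(4,'r'):  nop
7. deliver 4→2:  nop
8. deliver 0→4:  <4:back v0 z>
9. deliver 3→1:  nop
10. deliver 3→2:  nop
11. deliver 0→3:  <3:back v0 z>
12. deliver 1→2:  nop
13. deliver 0→3:  nop
14. deliver 3→2:  nop
15. timeout(2):  <2:back v1 ->
16. timeout(4):  <4:back v1 z>
17. deliver 2→4:  nop
18. deliver 2→1:  <1:prim v1 ->
19. timeout(2):  <2:prim v2 ->
20. timeout(0):  <0:back v1 ->
21. crash(2):  <2:✗prim v2 ->

1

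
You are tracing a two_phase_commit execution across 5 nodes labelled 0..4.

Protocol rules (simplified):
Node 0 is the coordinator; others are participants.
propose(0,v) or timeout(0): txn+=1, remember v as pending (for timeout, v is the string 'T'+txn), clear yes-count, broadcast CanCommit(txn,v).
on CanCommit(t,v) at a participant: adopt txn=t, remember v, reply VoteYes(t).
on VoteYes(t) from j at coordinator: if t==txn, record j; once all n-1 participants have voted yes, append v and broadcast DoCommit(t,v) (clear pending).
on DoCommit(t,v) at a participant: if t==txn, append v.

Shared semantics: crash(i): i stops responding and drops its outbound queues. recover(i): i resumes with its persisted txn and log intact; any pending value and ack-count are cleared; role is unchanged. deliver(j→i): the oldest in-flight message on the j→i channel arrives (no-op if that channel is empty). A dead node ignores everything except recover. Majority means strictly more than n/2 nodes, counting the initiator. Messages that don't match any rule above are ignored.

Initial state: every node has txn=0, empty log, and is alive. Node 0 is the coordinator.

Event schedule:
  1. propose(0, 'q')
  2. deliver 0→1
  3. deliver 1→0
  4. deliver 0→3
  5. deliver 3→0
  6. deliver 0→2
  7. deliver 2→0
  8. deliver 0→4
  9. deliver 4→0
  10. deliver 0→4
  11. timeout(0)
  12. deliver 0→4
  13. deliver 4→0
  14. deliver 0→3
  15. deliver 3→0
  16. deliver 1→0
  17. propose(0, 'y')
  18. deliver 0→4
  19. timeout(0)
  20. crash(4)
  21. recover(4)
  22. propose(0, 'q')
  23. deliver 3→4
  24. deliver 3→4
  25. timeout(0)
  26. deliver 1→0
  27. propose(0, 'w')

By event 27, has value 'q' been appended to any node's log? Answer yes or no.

yes

[1] propose(0,'q') → N0(coor t1 [-])
[2] deliver 0→1 → N1(part t1 [-])
[3] deliver 1→0 → ∅
[4] deliver 0→3 → N3(part t1 [-])
[5] deliver 3→0 → ∅
[6] deliver 0→2 → N2(part t1 [-])
[7] deliver 2→0 → ∅
[8] deliver 0→4 → N4(part t1 [-])
[9] deliver 4→0 → N0(coor t1 [q])
[10] deliver 0→4 → N4(part t1 [q])
[11] timeout(0) → N0(coor t2 [q])
[12] deliver 0→4 → N4(part t2 [q])
[13] deliver 4→0 → ∅
[14] deliver 0→3 → N3(part t1 [q])
[15] deliver 3→0 → ∅
[16] deliver 1→0 → ∅
[17] propose(0,'y') → N0(coor t3 [q])
[18] deliver 0→4 → N4(part t3 [q])
[19] timeout(0) → N0(coor t4 [q])
[20] crash(4) → N4(✗part t3 [q])
[21] recover(4) → N4(part t3 [q])
[22] propose(0,'q') → N0(coor t5 [q])
[23] deliver 3→4 → ∅
[24] deliver 3→4 → ∅
[25] timeout(0) → N0(coor t6 [q])
[26] deliver 1→0 → ∅
[27] propose(0,'w') → N0(coor t7 [q])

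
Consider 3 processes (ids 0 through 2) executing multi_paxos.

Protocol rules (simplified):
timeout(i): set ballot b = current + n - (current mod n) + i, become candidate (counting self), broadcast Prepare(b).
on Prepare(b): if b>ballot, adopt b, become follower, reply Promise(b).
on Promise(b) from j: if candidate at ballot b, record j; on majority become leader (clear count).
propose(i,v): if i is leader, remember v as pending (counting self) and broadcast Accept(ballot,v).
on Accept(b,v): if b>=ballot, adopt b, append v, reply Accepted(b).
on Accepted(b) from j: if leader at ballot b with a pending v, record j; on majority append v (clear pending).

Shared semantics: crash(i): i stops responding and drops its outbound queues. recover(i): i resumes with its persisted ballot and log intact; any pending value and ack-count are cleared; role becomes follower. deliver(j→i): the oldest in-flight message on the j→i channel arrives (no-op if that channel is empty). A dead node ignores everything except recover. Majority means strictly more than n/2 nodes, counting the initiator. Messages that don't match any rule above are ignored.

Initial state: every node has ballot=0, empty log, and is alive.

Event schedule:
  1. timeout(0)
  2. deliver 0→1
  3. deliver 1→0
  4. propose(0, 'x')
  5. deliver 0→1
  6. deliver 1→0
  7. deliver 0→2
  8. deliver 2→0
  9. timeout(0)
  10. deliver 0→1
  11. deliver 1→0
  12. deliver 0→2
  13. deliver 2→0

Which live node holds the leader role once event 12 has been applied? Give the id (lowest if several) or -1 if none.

after 1 — timeout(0): n0:cand/b3/[-]
after 2 — deliver 0→1: n1:foll/b3/[-]
after 3 — deliver 1→0: n0:lead/b3/[-]
after 4 — propose(0,'x'): ·
after 5 — deliver 0→1: n1:foll/b3/[x]
after 6 — deliver 1→0: n0:lead/b3/[x]
after 7 — deliver 0→2: n2:foll/b3/[-]
after 8 — deliver 2→0: ·
after 9 — timeout(0): n0:cand/b6/[x]
after 10 — deliver 0→1: n1:foll/b6/[x]
after 11 — deliver 1→0: n0:lead/b6/[x]
after 12 — deliver 0→2: n2:foll/b3/[x]

0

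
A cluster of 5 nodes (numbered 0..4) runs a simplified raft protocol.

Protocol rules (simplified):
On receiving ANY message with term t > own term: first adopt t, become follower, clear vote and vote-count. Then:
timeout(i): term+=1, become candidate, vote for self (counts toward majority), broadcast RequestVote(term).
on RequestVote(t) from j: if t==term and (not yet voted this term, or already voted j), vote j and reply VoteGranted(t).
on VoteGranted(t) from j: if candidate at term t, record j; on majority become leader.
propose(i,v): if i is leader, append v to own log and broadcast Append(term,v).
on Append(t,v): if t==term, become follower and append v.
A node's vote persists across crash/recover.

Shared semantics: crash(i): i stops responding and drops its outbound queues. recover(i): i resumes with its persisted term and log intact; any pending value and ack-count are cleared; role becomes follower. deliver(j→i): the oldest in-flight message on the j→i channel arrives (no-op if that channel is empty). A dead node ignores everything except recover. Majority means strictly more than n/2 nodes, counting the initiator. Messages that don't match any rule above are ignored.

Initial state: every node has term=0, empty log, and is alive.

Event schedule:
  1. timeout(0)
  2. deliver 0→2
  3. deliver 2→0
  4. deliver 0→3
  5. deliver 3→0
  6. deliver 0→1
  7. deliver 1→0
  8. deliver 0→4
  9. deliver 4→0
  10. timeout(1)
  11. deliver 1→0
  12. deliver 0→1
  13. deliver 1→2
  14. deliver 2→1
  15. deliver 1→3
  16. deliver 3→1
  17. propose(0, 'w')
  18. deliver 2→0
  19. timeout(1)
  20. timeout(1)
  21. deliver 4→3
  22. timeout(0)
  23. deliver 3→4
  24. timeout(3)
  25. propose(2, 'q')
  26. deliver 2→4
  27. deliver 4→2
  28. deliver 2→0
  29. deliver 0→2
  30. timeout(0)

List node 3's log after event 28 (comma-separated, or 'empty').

empty

e1 timeout(0): 0[cand,t=1,-]
e2 deliver 0→2: 2[foll,t=1,-]
e3 deliver 2→0: ·
e4 deliver 0→3: 3[foll,t=1,-]
e5 deliver 3→0: 0[lead,t=1,-]
e6 deliver 0→1: 1[foll,t=1,-]
e7 deliver 1→0: ·
e8 deliver 0→4: 4[foll,t=1,-]
e9 deliver 4→0: ·
e10 timeout(1): 1[cand,t=2,-]
e11 deliver 1→0: 0[foll,t=2,-]
e12 deliver 0→1: ·
e13 deliver 1→2: 2[foll,t=2,-]
e14 deliver 2→1: 1[lead,t=2,-]
e15 deliver 1→3: 3[foll,t=2,-]
e16 deliver 3→1: ·
e17 propose(0,'w'): ·
e18 deliver 2→0: ·
e19 timeout(1): 1[cand,t=3,-]
e20 timeout(1): 1[cand,t=4,-]
e21 deliver 4→3: ·
e22 timeout(0): 0[cand,t=3,-]
e23 deliver 3→4: ·
e24 timeout(3): 3[cand,t=3,-]
e25 propose(2,'q'): ·
e26 deliver 2→4: ·
e27 deliver 4→2: ·
e28 deliver 2→0: ·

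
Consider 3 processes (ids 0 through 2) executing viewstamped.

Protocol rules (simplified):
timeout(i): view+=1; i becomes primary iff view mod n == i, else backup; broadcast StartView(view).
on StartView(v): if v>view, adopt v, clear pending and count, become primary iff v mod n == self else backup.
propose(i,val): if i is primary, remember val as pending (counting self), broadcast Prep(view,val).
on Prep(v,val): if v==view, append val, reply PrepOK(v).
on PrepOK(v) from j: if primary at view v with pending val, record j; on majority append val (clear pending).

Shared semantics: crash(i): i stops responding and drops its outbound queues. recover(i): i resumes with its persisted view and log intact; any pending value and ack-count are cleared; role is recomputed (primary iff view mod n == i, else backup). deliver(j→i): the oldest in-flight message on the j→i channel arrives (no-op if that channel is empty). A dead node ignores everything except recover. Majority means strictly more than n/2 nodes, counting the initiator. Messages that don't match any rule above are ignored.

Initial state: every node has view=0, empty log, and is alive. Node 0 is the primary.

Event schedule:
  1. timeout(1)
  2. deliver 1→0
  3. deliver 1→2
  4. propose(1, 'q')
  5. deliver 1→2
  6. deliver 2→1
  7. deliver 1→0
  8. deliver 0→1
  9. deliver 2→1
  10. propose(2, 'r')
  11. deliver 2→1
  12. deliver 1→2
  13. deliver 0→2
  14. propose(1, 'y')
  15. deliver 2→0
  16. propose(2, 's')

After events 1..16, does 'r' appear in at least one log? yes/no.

[1] timeout(1) → N1(prim v1 [-])
[2] deliver 1→0 → N0(back v1 [-])
[3] deliver 1→2 → N2(back v1 [-])
[4] propose(1,'q') → ∅
[5] deliver 1→2 → N2(back v1 [q])
[6] deliver 2→1 → N1(prim v1 [q])
[7] deliver 1→0 → N0(back v1 [q])
[8] deliver 0→1 → ∅
[9] deliver 2→1 → ∅
[10] propose(2,'r') → ∅
[11] deliver 2→1 → ∅
[12] deliver 1→2 → ∅
[13] deliver 0→2 → ∅
[14] propose(1,'y') → ∅
[15] deliver 2→0 → ∅
[16] propose(2,'s') → ∅

no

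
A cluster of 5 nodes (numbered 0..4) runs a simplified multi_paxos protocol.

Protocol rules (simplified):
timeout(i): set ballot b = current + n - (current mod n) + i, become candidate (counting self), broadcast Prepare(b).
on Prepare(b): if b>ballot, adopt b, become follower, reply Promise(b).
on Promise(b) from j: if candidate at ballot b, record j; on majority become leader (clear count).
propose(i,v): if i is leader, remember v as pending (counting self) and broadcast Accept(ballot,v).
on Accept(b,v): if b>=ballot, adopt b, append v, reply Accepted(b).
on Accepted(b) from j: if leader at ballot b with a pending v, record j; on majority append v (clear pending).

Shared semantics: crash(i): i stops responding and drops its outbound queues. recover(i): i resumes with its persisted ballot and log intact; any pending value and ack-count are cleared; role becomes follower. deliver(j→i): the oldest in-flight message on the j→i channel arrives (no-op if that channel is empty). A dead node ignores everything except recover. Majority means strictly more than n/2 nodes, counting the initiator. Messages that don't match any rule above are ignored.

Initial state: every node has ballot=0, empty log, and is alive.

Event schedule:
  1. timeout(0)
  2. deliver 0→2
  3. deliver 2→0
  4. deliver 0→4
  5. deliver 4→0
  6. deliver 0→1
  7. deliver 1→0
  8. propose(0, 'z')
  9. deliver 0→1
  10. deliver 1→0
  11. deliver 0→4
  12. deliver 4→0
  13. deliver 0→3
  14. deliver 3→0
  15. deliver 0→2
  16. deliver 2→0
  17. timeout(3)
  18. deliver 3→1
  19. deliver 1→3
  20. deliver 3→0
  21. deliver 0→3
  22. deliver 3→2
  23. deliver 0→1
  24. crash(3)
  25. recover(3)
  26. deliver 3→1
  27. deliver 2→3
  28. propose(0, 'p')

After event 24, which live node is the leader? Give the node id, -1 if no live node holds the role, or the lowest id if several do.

-1

after 1 — timeout(0): n0:cand/b5/[-]
after 2 — deliver 0→2: n2:foll/b5/[-]
after 3 — deliver 2→0: ·
after 4 — deliver 0→4: n4:foll/b5/[-]
after 5 — deliver 4→0: n0:lead/b5/[-]
after 6 — deliver 0→1: n1:foll/b5/[-]
after 7 — deliver 1→0: ·
after 8 — propose(0,'z'): ·
after 9 — deliver 0→1: n1:foll/b5/[z]
after 10 — deliver 1→0: ·
after 11 — deliver 0→4: n4:foll/b5/[z]
after 12 — deliver 4→0: n0:lead/b5/[z]
after 13 — deliver 0→3: n3:foll/b5/[-]
after 14 — deliver 3→0: ·
after 15 — deliver 0→2: n2:foll/b5/[z]
after 16 — deliver 2→0: ·
after 17 — timeout(3): n3:cand/b13/[-]
after 18 — deliver 3→1: n1:foll/b13/[z]
after 19 — deliver 1→3: ·
after 20 — deliver 3→0: n0:foll/b13/[z]
after 21 — deliver 0→3: ·
after 22 — deliver 3→2: n2:foll/b13/[z]
after 23 — deliver 0→1: ·
after 24 — crash(3): n3:✗cand/b13/[-]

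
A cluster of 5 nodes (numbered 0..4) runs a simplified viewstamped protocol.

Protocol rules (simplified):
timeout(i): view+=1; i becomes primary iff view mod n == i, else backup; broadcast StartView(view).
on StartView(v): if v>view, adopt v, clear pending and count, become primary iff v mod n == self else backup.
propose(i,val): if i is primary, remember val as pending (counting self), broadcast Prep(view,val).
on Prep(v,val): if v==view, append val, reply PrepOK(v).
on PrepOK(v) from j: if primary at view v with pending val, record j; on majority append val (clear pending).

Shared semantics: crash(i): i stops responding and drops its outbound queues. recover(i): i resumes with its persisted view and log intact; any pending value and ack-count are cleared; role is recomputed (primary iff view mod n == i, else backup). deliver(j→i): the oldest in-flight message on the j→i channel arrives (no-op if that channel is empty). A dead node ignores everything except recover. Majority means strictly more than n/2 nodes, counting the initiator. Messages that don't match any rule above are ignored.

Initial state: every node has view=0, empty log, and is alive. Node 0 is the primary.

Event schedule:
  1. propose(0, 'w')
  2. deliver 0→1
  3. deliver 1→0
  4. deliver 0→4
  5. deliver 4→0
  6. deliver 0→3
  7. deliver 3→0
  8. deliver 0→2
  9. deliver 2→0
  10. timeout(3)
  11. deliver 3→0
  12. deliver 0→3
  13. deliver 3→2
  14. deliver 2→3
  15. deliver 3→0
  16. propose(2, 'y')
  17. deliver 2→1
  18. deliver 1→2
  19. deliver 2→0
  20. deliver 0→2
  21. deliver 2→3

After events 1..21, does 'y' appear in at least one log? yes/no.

e1 propose(0,'w'): ·
e2 deliver 0→1: 1[back,v=0,w]
e3 deliver 1→0: ·
e4 deliver 0→4: 4[back,v=0,w]
e5 deliver 4→0: 0[prim,v=0,w]
e6 deliver 0→3: 3[back,v=0,w]
e7 deliver 3→0: ·
e8 deliver 0→2: 2[back,v=0,w]
e9 deliver 2→0: ·
e10 timeout(3): 3[back,v=1,w]
e11 deliver 3→0: 0[back,v=1,w]
e12 deliver 0→3: ·
e13 deliver 3→2: 2[back,v=1,w]
e14 deliver 2→3: ·
e15 deliver 3→0: ·
e16 propose(2,'y'): ·
e17 deliver 2→1: ·
e18 deliver 1→2: ·
e19 deliver 2→0: ·
e20 deliver 0→2: ·
e21 deliver 2→3: ·

no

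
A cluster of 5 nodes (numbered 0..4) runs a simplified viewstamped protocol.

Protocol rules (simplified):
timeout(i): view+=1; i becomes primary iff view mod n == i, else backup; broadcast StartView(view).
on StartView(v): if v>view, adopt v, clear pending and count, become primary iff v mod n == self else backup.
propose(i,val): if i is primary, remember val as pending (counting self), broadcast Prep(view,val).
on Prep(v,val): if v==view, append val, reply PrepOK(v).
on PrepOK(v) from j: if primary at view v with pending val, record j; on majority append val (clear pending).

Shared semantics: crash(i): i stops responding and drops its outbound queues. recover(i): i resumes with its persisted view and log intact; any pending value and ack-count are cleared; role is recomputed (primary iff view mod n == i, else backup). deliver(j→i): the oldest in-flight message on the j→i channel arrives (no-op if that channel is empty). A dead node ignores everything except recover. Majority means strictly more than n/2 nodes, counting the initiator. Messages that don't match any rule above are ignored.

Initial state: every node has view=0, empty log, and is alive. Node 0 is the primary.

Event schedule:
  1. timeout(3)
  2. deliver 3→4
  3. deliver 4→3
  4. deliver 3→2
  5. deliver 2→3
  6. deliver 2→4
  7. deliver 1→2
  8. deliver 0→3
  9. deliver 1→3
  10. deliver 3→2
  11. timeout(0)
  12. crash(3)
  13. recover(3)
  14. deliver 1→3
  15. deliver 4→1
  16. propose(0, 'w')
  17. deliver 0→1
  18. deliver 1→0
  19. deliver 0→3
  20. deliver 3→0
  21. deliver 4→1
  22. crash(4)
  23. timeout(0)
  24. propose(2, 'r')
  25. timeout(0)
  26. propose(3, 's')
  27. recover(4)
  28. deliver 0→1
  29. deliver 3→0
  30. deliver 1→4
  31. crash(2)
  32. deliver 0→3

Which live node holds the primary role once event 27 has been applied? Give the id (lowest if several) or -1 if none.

1. timeout(3):  <3:back v1 ->
2. deliver 3→4:  <4:back v1 ->
3. deliver 4→3:  nop
4. deliver 3→2:  <2:back v1 ->
5. deliver 2→3:  nop
6. deliver 2→4:  nop
7. deliver 1→2:  nop
8. deliver 0→3:  nop
9. deliver 1→3:  nop
10. deliver 3→2:  nop
11. timeout(0):  <0:back v1 ->
12. crash(3):  <3:✗back v1 ->
13. recover(3):  <3:back v1 ->
14. deliver 1→3:  nop
15. deliver 4→1:  nop
16. propose(0,'w'):  nop
17. deliver 0→1:  <1:prim v1 ->
18. deliver 1→0:  nop
19. deliver 0→3:  nop
20. deliver 3→0:  nop
21. deliver 4→1:  nop
22. crash(4):  <4:✗back v1 ->
23. timeout(0):  <0:back v2 ->
24. propose(2,'r'):  nop
25. timeout(0):  <0:back v3 ->
26. propose(3,'s'):  nop
27. recover(4):  <4:back v1 ->

1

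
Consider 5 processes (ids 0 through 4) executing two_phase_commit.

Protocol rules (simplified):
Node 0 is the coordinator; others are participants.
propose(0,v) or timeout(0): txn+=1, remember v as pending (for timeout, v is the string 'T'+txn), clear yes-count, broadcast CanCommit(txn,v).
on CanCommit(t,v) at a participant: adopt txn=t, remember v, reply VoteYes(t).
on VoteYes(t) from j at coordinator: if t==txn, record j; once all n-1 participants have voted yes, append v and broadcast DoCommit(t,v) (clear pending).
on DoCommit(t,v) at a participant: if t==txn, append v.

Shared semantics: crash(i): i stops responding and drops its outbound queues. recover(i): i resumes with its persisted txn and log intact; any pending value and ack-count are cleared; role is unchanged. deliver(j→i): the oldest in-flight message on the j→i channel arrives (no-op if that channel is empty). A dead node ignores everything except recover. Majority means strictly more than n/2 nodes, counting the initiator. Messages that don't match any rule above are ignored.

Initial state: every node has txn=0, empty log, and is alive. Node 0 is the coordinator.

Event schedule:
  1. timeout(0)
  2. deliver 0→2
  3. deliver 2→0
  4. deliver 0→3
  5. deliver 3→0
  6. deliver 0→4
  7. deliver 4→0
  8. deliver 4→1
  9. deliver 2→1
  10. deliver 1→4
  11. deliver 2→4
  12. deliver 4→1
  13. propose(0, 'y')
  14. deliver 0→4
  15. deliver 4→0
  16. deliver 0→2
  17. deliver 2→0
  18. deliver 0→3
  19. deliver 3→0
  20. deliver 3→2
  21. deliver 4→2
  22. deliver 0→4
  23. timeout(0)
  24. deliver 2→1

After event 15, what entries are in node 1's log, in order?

after 1 — timeout(0): n0:coor/t1/[-]
after 2 — deliver 0→2: n2:part/t1/[-]
after 3 — deliver 2→0: ·
after 4 — deliver 0→3: n3:part/t1/[-]
after 5 — deliver 3→0: ·
after 6 — deliver 0→4: n4:part/t1/[-]
after 7 — deliver 4→0: ·
after 8 — deliver 4→1: ·
after 9 — deliver 2→1: ·
after 10 — deliver 1→4: ·
after 11 — deliver 2→4: ·
after 12 — deliver 4→1: ·
after 13 — propose(0,'y'): n0:coor/t2/[-]
after 14 — deliver 0→4: n4:part/t2/[-]
after 15 — deliver 4→0: ·

empty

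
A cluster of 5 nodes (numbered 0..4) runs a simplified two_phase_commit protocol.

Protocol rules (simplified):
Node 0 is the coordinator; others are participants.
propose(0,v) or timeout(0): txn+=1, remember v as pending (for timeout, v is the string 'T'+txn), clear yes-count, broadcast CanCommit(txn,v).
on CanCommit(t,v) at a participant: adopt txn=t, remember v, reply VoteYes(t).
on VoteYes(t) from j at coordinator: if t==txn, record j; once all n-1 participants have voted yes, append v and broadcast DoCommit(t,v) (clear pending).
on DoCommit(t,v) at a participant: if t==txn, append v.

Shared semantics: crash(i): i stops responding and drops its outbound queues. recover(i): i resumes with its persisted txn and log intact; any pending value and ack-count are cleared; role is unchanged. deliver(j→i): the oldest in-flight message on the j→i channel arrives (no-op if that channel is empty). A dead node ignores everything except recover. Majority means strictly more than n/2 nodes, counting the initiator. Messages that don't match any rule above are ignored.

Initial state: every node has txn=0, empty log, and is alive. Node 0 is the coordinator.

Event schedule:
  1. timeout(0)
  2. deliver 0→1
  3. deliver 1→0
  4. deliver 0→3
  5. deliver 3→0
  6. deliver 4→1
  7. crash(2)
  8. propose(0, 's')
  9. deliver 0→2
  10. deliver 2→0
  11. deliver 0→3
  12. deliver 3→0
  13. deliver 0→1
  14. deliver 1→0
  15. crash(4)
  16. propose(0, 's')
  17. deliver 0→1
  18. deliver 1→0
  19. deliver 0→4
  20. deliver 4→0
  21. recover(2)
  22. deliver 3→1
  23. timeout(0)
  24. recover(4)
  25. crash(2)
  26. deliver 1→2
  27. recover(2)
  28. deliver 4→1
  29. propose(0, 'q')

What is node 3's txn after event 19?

2

1. timeout(0):  <0:coor t1 ->
2. deliver 0→1:  <1:part t1 ->
3. deliver 1→0:  nop
4. deliver 0→3:  <3:part t1 ->
5. deliver 3→0:  nop
6. deliver 4→1:  nop
7. crash(2):  <2:✗part t0 ->
8. propose(0,'s'):  <0:coor t2 ->
9. deliver 0→2:  nop
10. deliver 2→0:  nop
11. deliver 0→3:  <3:part t2 ->
12. deliver 3→0:  nop
13. deliver 0→1:  <1:part t2 ->
14. deliver 1→0:  nop
15. crash(4):  <4:✗part t0 ->
16. propose(0,'s'):  <0:coor t3 ->
17. deliver 0→1:  <1:part t3 ->
18. deliver 1→0:  nop
19. deliver 0→4:  nop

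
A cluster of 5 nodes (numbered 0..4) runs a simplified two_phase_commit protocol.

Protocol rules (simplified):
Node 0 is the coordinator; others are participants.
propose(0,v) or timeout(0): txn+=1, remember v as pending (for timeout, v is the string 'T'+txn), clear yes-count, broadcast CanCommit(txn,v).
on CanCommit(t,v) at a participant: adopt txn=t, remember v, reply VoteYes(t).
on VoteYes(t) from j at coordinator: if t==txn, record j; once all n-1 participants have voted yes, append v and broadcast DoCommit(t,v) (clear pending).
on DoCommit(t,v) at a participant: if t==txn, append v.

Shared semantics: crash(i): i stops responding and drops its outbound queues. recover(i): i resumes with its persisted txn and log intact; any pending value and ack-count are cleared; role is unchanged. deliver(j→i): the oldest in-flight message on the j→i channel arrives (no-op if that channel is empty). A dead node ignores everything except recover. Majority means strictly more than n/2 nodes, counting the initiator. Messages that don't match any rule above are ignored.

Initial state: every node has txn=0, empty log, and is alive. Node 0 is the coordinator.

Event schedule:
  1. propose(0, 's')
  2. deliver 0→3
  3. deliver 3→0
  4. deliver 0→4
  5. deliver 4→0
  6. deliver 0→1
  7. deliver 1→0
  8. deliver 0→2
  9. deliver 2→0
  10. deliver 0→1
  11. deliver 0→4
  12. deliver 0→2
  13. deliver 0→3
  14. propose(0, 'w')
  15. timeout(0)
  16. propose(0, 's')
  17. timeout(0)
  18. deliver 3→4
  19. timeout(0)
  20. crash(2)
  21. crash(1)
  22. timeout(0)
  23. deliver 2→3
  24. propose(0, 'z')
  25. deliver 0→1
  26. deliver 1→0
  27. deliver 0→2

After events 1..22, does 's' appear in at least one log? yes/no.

1. propose(0,'s'):  <0:coor t1 ->
2. deliver 0→3:  <3:part t1 ->
3. deliver 3→0:  nop
4. deliver 0→4:  <4:part t1 ->
5. deliver 4→0:  nop
6. deliver 0→1:  <1:part t1 ->
7. deliver 1→0:  nop
8. deliver 0→2:  <2:part t1 ->
9. deliver 2→0:  <0:coor t1 s>
10. deliver 0→1:  <1:part t1 s>
11. deliver 0→4:  <4:part t1 s>
12. deliver 0→2:  <2:part t1 s>
13. deliver 0→3:  <3:part t1 s>
14. propose(0,'w'):  <0:coor t2 s>
15. timeout(0):  <0:coor t3 s>
16. propose(0,'s'):  <0:coor t4 s>
17. timeout(0):  <0:coor t5 s>
18. deliver 3→4:  nop
19. timeout(0):  <0:coor t6 s>
20. crash(2):  <2:✗part t1 s>
21. crash(1):  <1:✗part t1 s>
22. timeout(0):  <0:coor t7 s>

yes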